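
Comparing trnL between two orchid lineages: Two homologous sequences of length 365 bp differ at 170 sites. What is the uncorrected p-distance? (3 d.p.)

p = 170/365 = 0.465753… ≈ 0.466 (to 3 d.p.).

0.466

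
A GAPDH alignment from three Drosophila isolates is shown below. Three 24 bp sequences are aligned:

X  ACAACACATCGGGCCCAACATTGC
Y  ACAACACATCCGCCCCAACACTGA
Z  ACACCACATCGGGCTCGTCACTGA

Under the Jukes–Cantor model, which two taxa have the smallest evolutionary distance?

X and Y

X–Y: 4/24 differ, p = 0.167, d = 0.188.
X–Z: 6/24 differ, p = 0.250, d = 0.304.
Y–Z: 6/24 differ, p = 0.250, d = 0.304.
The smallest distance is between X and Y.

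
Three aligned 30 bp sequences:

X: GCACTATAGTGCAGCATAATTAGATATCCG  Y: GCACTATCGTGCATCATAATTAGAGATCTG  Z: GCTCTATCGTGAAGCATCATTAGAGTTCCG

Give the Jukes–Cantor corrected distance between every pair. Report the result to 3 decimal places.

d(X,Y) = 0.147, d(X,Z) = 0.233, d(Y,Z) = 0.233

X–Y: 4/30 sites differ → p ≈ 0.133333, d = −0.75 ln(1 − 0.177777) = 0.146808 ≈ 0.147.
X–Z: 6/30 sites differ → p = 0.2, d = −0.75 ln(1 − 0.266667) = 0.232617 ≈ 0.233.
Y–Z: 6/30 sites differ → p = 0.2, d = −0.75 ln(1 − 0.266667) = 0.232617 ≈ 0.233.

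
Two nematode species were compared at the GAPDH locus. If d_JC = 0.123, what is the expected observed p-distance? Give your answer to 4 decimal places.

0.1134

p = (3/4)(1 − e^(−4d/3)) = 0.75 × (1 − e^(-0.164)) = 0.75 × (1 − 0.848742) = 0.113444.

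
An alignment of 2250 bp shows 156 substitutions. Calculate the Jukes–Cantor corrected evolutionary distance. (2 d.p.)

p = 156/2250 ≈ 0.069333.
d = −(3/4) ln(1 − 4p/3) = −0.75 ln(1 − 0.092444) = −0.75 ln(0.907556)
  = −0.75 × (-0.097000) = 0.072750 substitutions/site.

0.07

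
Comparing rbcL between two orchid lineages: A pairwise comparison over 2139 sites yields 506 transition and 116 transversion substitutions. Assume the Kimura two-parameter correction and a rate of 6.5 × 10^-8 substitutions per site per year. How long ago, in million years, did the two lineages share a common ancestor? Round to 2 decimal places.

P = 506/2139 ≈ 0.236559 and Q = 116/2139 ≈ 0.054231.
Under the Kimura two-parameter model, d = −½ ln(1 − 2P − Q) − ¼ ln(1 − 2Q).
1 − 2P − Q = 0.472651, giving −½ ln(0.472651) = 0.374699.
1 − 2Q = 0.891538, giving −¼ ln(0.891538) = 0.028702.
d = 0.374699 + 0.028702 = 0.403401.
Under a molecular clock d = 2μt, so t = d/(2μ) = 0.403401 / (2 × 6.5 × 10^-8) = 3.10 million years.

3.10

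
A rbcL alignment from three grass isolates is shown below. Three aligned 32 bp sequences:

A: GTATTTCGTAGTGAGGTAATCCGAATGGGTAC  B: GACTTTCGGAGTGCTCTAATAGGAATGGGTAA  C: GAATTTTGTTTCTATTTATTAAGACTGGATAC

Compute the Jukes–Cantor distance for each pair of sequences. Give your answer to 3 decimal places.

A–B: 9/32 sites differ → p = 0.28125, d = −0.75 ln(1 − 0.375) = 0.352503 ≈ 0.353.
A–C: 13/32 sites differ → p = 0.40625, d = −0.75 ln(1 − 0.541667) = 0.585119 ≈ 0.585.
B–C: 14/32 sites differ → p = 0.4375, d = −0.75 ln(1 − 0.583333) = 0.656601 ≈ 0.657.

d(A,B) = 0.353, d(A,C) = 0.585, d(B,C) = 0.657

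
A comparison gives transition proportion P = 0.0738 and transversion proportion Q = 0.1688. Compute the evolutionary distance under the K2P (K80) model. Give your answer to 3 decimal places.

Under the Kimura two-parameter model, d = −½ ln(1 − 2P − Q) − ¼ ln(1 − 2Q).
1 − 2P − Q = 0.6836, giving −½ ln(0.6836) = 0.190191.
1 − 2Q = 0.6624, giving −¼ ln(0.6624) = 0.102971.
d = 0.190191 + 0.102971 = 0.293162.

0.293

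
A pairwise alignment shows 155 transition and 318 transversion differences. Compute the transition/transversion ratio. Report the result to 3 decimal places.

R = 155/318 = 0.487421… ≈ 0.487 (to 3 d.p.).

0.487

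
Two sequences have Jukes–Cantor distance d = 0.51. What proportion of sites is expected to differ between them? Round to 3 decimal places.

0.370

p = (3/4)(1 − e^(−4d/3)) = 0.75 × (1 − e^(-0.68)) = 0.75 × (1 − 0.506617) = 0.370037.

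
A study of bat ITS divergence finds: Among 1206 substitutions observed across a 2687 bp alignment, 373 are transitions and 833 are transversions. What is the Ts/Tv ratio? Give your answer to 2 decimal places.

0.45

R = 373/833 = 0.447779… ≈ 0.45 (to 2 d.p.).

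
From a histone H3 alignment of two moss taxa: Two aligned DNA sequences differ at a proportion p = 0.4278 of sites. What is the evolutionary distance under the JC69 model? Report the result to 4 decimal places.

0.6337

d = −(3/4) ln(1 − 4p/3) = −0.75 ln(1 − 0.5704) = −0.75 ln(0.4296)
  = −0.75 × (-0.844901) = 0.633676 substitutions/site.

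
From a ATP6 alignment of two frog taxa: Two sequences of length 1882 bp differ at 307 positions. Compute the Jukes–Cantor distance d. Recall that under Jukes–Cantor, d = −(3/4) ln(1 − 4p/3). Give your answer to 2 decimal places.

0.18

p = 307/1882 ≈ 0.163124.
d = −(3/4) ln(1 − 4p/3) = −0.75 ln(1 − 0.217499) = −0.75 ln(0.782501)
  = −0.75 × (-0.245260) = 0.183945 substitutions/site.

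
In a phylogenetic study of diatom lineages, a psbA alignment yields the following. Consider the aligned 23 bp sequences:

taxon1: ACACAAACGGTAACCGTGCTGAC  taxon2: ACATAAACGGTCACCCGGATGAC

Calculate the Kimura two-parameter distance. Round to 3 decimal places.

Of 23 sites, 1 differences are transitions and 4 are transversions, so P = 1/23 ≈ 0.043478 and Q = 4/23 ≈ 0.173913.
Under the Kimura two-parameter model, d = −½ ln(1 − 2P − Q) − ¼ ln(1 − 2Q).
1 − 2P − Q = 0.739131, giving −½ ln(0.739131) = 0.151140.
1 − 2Q = 0.652174, giving −¼ ln(0.652174) = 0.106861.
d = 0.151140 + 0.106861 = 0.258001.

0.258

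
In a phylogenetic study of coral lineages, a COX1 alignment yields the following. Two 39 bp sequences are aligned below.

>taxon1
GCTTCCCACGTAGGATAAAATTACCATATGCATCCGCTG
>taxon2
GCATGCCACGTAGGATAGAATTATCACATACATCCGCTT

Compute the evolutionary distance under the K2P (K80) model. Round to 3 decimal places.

Of 39 sites, 4 differences are transitions and 3 are transversions, so P = 4/39 ≈ 0.102564 and Q = 3/39 ≈ 0.076923.
Under the Kimura two-parameter model, d = −½ ln(1 − 2P − Q) − ¼ ln(1 − 2Q).
1 − 2P − Q = 0.717949, giving −½ ln(0.717949) = 0.165678.
1 − 2Q = 0.846154, giving −¼ ln(0.846154) = 0.041763.
d = 0.165678 + 0.041763 = 0.207441.

0.207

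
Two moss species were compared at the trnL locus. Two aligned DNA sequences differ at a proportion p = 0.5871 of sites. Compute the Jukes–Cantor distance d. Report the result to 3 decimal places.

1.145

d = −(3/4) ln(1 − 4p/3) = −0.75 ln(1 − 0.7828) = −0.75 ln(0.2172)
  = −0.75 × (-1.526937) = 1.145203 substitutions/site.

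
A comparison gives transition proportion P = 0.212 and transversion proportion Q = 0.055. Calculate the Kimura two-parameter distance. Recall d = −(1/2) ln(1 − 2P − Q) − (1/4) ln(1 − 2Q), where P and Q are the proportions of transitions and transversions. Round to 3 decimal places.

Under the Kimura two-parameter model, d = −½ ln(1 − 2P − Q) − ¼ ln(1 − 2Q).
1 − 2P − Q = 0.521, giving −½ ln(0.521) = 0.326003.
1 − 2Q = 0.89, giving −¼ ln(0.89) = 0.029133.
d = 0.326003 + 0.029133 = 0.355136.

0.355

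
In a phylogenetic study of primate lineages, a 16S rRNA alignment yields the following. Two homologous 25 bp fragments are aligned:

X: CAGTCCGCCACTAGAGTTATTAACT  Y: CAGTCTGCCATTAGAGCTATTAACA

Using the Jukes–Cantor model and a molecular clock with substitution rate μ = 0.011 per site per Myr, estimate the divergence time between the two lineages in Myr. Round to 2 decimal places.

The sequences differ at 4 of 25 sites (6, 11, 17, 25), so p = 4/25 = 0.16.
d = −(3/4) ln(1 − 4p/3) = −0.75 ln(1 − 0.213333) = −0.75 ln(0.786667)
  = −0.75 × (-0.239950) = 0.179963 substitutions/site.
Under a molecular clock d = 2μt, so t = d/(2μ) = 0.179963 / (2 × 0.011) = 8.18 Myr.

8.18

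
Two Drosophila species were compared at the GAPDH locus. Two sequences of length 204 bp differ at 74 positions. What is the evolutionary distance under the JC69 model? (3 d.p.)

0.496

p = 74/204 ≈ 0.362745.
d = −(3/4) ln(1 − 4p/3) = −0.75 ln(1 − 0.48366) = −0.75 ln(0.51634)
  = −0.75 × (-0.660990) = 0.495743 substitutions/site.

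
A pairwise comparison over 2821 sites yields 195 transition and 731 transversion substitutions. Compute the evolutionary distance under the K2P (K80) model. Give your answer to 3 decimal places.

0.436

P = 195/2821 ≈ 0.069124 and Q = 731/2821 ≈ 0.259128.
Under the Kimura two-parameter model, d = −½ ln(1 − 2P − Q) − ¼ ln(1 − 2Q).
1 − 2P − Q = 0.602624, giving −½ ln(0.602624) = 0.253231.
1 − 2Q = 0.481744, giving −¼ ln(0.481744) = 0.182586.
d = 0.253231 + 0.182586 = 0.435817.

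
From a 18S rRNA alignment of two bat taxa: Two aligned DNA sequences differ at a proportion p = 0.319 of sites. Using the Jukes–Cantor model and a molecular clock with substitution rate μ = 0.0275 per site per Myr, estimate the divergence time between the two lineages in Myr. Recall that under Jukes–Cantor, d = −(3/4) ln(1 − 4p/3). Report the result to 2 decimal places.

7.55

d = −(3/4) ln(1 − 4p/3) = −0.75 ln(1 − 0.425333) = −0.75 ln(0.574667)
  = −0.75 × (-0.553965) = 0.415474 substitutions/site.
Under a molecular clock d = 2μt, so t = d/(2μ) = 0.415474 / (2 × 0.0275) = 7.55 Myr.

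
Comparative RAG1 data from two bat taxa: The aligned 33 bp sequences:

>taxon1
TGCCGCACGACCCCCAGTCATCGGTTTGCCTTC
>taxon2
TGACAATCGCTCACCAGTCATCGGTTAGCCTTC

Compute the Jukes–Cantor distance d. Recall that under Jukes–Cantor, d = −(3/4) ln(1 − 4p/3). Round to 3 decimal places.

0.293

The sequences differ at 8 of 33 sites (3, 5, 6, 7, 10, 11, 13, 27), so p = 8/33 ≈ 0.242424.
d = −(3/4) ln(1 − 4p/3) = −0.75 ln(1 − 0.323232) = −0.75 ln(0.676768)
  = −0.75 × (-0.390427) = 0.292820 substitutions/site.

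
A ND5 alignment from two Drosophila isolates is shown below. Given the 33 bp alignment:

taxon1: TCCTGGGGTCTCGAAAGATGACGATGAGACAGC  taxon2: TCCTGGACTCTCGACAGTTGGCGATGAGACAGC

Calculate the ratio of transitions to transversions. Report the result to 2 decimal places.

0.67

Transitions are A↔G and C↔T; transversions are all other mismatches.
Transitions: 2. Transversions: 3.
R = 2/3 = 0.666666… ≈ 0.67 (to 2 d.p.).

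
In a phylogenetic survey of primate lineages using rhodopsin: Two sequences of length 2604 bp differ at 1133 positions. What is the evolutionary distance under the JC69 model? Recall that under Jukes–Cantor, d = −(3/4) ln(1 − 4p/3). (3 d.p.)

p = 1133/2604 ≈ 0.4351.
d = −(3/4) ln(1 − 4p/3) = −0.75 ln(1 − 0.580133) = −0.75 ln(0.419867)
  = −0.75 × (-0.867817) = 0.650863 substitutions/site.

0.651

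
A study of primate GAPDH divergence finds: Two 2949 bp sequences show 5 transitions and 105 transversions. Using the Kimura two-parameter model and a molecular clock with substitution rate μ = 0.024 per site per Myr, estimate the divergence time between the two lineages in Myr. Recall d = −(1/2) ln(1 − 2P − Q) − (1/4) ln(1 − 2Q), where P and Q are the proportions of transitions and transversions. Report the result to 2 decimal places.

0.80

P = 5/2949 ≈ 0.001695 and Q = 105/2949 ≈ 0.035605.
Under the Kimura two-parameter model, d = −½ ln(1 − 2P − Q) − ¼ ln(1 − 2Q).
1 − 2P − Q = 0.961005, giving −½ ln(0.961005) = 0.019888.
1 − 2Q = 0.92879, giving −¼ ln(0.92879) = 0.018468.
d = 0.019888 + 0.018468 = 0.038356.
Under a molecular clock d = 2μt, so t = d/(2μ) = 0.038356 / (2 × 0.024) = 0.80 Myr.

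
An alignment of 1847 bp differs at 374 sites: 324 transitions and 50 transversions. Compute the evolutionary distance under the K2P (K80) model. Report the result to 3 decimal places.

P = 324/1847 ≈ 0.17542 and Q = 50/1847 ≈ 0.027071.
Under the Kimura two-parameter model, d = −½ ln(1 − 2P − Q) − ¼ ln(1 − 2Q).
1 − 2P − Q = 0.622089, giving −½ ln(0.622089) = 0.237336.
1 − 2Q = 0.945858, giving −¼ ln(0.945858) = 0.013916.
d = 0.237336 + 0.013916 = 0.251252.

0.251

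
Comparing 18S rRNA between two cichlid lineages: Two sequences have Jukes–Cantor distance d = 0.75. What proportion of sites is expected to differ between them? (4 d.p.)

0.4741

p = (3/4)(1 − e^(−4d/3)) = 0.75 × (1 − e^(-1)) = 0.75 × (1 − 0.367879) = 0.474091.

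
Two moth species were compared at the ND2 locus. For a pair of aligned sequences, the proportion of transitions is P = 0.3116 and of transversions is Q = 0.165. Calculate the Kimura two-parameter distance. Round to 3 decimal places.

0.876

Under the Kimura two-parameter model, d = −½ ln(1 − 2P − Q) − ¼ ln(1 − 2Q).
1 − 2P − Q = 0.2118, giving −½ ln(0.2118) = 0.776056.
1 − 2Q = 0.67, giving −¼ ln(0.67) = 0.100119.
d = 0.776056 + 0.100119 = 0.876175.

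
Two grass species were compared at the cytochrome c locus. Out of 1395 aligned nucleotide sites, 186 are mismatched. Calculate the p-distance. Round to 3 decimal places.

p = 186/1395 = 0.133333… ≈ 0.133 (to 3 d.p.).

0.133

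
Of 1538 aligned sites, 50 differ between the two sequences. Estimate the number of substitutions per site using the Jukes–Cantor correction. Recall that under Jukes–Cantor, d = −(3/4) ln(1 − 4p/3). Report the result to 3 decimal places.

p = 50/1538 ≈ 0.03251.
d = −(3/4) ln(1 − 4p/3) = −0.75 ln(1 − 0.043347) = −0.75 ln(0.956653)
  = −0.75 × (-0.044315) = 0.033236 substitutions/site.

0.033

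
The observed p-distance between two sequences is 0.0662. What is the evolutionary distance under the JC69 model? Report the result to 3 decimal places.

d = −(3/4) ln(1 − 4p/3) = −0.75 ln(1 − 0.088267) = −0.75 ln(0.911733)
  = −0.75 × (-0.092408) = 0.069306 substitutions/site.

0.069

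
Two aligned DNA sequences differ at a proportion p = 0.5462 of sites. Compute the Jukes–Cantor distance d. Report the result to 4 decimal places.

0.9772

d = −(3/4) ln(1 − 4p/3) = −0.75 ln(1 − 0.728267) = −0.75 ln(0.271733)
  = −0.75 × (-1.302935) = 0.977201 substitutions/site.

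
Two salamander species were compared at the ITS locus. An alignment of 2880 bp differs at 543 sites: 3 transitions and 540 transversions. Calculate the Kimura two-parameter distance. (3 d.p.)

P = 3/2880 ≈ 0.001042 and Q = 540/2880 = 0.1875.
Under the Kimura two-parameter model, d = −½ ln(1 − 2P − Q) − ¼ ln(1 − 2Q).
1 − 2P − Q = 0.810416, giving −½ ln(0.810416) = 0.105104.
1 − 2Q = 0.625, giving −¼ ln(0.625) = 0.117501.
d = 0.105104 + 0.117501 = 0.222605.

0.223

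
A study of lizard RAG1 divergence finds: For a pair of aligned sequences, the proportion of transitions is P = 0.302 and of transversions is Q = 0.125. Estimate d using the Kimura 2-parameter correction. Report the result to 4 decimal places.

Under the Kimura two-parameter model, d = −½ ln(1 − 2P − Q) − ¼ ln(1 − 2Q).
1 − 2P − Q = 0.271, giving −½ ln(0.271) = 0.652818.
1 − 2Q = 0.75, giving −¼ ln(0.75) = 0.071921.
d = 0.652818 + 0.071921 = 0.724739.

0.7247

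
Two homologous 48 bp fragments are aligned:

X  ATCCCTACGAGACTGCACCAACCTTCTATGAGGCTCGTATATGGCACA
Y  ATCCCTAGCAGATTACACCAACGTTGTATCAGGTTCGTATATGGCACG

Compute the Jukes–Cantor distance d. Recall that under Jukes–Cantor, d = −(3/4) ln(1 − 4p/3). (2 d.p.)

0.22

The sequences differ at 9 of 48 sites (8, 9, 13, 15, 23, 26, 30, 34, 48), so p = 9/48 = 0.1875.
d = −(3/4) ln(1 − 4p/3) = −0.75 ln(1 − 0.25) = −0.75 ln(0.75)
  = −0.75 × (-0.287682) = 0.215762 substitutions/site.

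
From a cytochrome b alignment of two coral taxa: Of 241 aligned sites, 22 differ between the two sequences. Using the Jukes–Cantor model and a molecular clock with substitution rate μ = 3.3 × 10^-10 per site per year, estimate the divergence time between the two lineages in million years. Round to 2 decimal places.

p = 22/241 ≈ 0.091286.
d = −(3/4) ln(1 − 4p/3) = −0.75 ln(1 − 0.121715) = −0.75 ln(0.878285)
  = −0.75 × (-0.129784) = 0.097338 substitutions/site.
Under a molecular clock d = 2μt, so t = d/(2μ) = 0.097338 / (2 × 3.3 × 10^-10) = 147.48 million years.

147.48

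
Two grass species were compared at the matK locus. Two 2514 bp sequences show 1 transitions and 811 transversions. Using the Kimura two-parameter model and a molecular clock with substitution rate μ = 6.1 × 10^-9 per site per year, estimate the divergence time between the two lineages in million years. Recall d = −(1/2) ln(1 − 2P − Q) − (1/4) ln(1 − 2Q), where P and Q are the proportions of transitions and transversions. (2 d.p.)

37.24

P = 1/2514 ≈ 0.000398 and Q = 811/2514 ≈ 0.322593.
Under the Kimura two-parameter model, d = −½ ln(1 − 2P − Q) − ¼ ln(1 − 2Q).
1 − 2P − Q = 0.676611, giving −½ ln(0.676611) = 0.195329.
1 − 2Q = 0.354814, giving −¼ ln(0.354814) = 0.259040.
d = 0.195329 + 0.259040 = 0.454369.
Under a molecular clock d = 2μt, so t = d/(2μ) = 0.454369 / (2 × 6.1 × 10^-9) = 37.24 million years.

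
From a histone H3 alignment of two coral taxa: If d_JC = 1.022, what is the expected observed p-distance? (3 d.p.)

p = (3/4)(1 − e^(−4d/3)) = 0.75 × (1 − e^(-1.362667)) = 0.75 × (1 − 0.255977) = 0.558017.

0.558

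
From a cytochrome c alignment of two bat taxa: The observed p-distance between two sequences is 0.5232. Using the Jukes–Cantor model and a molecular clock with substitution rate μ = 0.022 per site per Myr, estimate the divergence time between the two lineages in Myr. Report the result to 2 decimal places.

d = −(3/4) ln(1 − 4p/3) = −0.75 ln(1 − 0.6976) = −0.75 ln(0.3024)
  = −0.75 × (-1.196005) = 0.897004 substitutions/site.
Under a molecular clock d = 2μt, so t = d/(2μ) = 0.897004 / (2 × 0.022) = 20.39 Myr.

20.39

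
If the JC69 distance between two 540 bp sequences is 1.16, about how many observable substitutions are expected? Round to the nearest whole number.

Invert JC69: p = (3/4)(1 − e^(−4d/3)) = 0.75 × (1 − e^(-1.546667)) = 0.75 × (1 − 0.212957) = 0.590282.
Expected differing sites = pL ≈ 0.590282 × 540 = 318.75228 ≈ 319.

319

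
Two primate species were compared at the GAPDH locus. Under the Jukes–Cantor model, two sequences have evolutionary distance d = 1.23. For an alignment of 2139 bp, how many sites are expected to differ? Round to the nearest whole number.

Invert JC69: p = (3/4)(1 − e^(−4d/3)) = 0.75 × (1 − e^(-1.64)) = 0.75 × (1 − 0.193980) = 0.604515.
Expected differing sites = pL ≈ 0.604515 × 2139 = 1293.057585 ≈ 1293.

1293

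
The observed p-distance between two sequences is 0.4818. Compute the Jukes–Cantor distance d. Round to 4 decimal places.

0.7713

d = −(3/4) ln(1 − 4p/3) = −0.75 ln(1 − 0.6424) = −0.75 ln(0.3576)
  = −0.75 × (-1.028340) = 0.771255 substitutions/site.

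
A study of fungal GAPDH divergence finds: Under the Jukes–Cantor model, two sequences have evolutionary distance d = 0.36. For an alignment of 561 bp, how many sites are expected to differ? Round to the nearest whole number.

Invert JC69: p = (3/4)(1 − e^(−4d/3)) = 0.75 × (1 − e^(-0.48)) = 0.75 × (1 − 0.618783) = 0.285913.
Expected differing sites = pL ≈ 0.285913 × 561 = 160.397193 ≈ 160.

160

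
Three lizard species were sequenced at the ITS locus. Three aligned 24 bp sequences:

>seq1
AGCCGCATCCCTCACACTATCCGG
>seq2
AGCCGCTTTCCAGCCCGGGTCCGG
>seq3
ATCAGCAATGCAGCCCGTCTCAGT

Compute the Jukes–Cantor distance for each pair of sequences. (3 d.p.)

d(seq1,seq2) = 0.520, d(seq1,seq3) = 0.961, d(seq2,seq3) = 0.520

seq1–seq2: 9/24 sites differ → p = 0.375, d = −0.75 ln(1 − 0.5) = 0.519860 ≈ 0.520.
seq1–seq3: 13/24 sites differ → p ≈ 0.541667, d = −0.75 ln(1 − 0.722223) = 0.960702 ≈ 0.961.
seq2–seq3: 9/24 sites differ → p = 0.375, d = −0.75 ln(1 − 0.5) = 0.519860 ≈ 0.520.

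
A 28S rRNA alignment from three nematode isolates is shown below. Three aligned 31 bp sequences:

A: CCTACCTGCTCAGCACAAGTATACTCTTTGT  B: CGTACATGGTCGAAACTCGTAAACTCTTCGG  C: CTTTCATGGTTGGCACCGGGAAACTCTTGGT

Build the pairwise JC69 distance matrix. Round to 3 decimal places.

d(A,B) = 0.481, d(A,C) = 0.481, d(B,C) = 0.422

A–B: 11/31 sites differ → p ≈ 0.354839, d = −0.75 ln(1 − 0.473119) = 0.480585 ≈ 0.481.
A–C: 11/31 sites differ → p ≈ 0.354839, d = −0.75 ln(1 − 0.473119) = 0.480585 ≈ 0.481.
B–C: 10/31 sites differ → p ≈ 0.322581, d = −0.75 ln(1 − 0.430108) = 0.421731 ≈ 0.422.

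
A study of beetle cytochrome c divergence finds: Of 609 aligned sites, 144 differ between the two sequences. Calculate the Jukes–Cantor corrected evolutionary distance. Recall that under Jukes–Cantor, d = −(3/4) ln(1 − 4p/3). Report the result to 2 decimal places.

0.28

p = 144/609 ≈ 0.236453.
d = −(3/4) ln(1 − 4p/3) = −0.75 ln(1 − 0.315271) = −0.75 ln(0.684729)
  = −0.75 × (-0.378732) = 0.284049 substitutions/site.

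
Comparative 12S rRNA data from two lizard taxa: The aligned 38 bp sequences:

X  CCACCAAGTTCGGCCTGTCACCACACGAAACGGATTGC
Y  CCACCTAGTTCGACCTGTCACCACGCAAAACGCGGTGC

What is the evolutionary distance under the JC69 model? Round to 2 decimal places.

The sequences differ at 7 of 38 sites (6, 13, 25, 27, 33, 34, 35), so p = 7/38 ≈ 0.184211.
d = −(3/4) ln(1 − 4p/3) = −0.75 ln(1 − 0.245615) = −0.75 ln(0.754385)
  = −0.75 × (-0.281852) = 0.211389 substitutions/site.

0.21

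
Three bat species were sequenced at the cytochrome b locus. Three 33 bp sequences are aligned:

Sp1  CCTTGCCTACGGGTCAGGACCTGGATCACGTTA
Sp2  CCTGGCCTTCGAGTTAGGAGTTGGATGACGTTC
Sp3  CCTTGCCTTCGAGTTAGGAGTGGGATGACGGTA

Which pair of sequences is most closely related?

Sp1–Sp2: 8/33 differ, p = 0.242, d = 0.293.
Sp1–Sp3: 8/33 differ, p = 0.242, d = 0.293.
Sp2–Sp3: 4/33 differ, p = 0.121, d = 0.132.
The smallest distance is between Sp2 and Sp3.

Sp2 and Sp3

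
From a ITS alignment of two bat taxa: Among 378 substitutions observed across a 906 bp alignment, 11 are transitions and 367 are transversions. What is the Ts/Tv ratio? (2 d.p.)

R = 11/367 = 0.029972… ≈ 0.03 (to 2 d.p.).

0.03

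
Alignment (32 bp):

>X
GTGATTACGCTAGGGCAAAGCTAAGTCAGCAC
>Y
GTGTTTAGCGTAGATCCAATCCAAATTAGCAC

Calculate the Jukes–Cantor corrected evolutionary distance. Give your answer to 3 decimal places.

The sequences differ at 11 of 32 sites, so p = 11/32 = 0.34375.
d = −(3/4) ln(1 − 4p/3) = −0.75 ln(1 − 0.458333) = −0.75 ln(0.541667)
  = −0.75 × (-0.613104) = 0.459828 substitutions/site.

0.460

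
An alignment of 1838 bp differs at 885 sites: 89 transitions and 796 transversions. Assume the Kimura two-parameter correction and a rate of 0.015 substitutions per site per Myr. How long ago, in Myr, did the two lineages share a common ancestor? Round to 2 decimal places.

29.34

P = 89/1838 ≈ 0.048422 and Q = 796/1838 ≈ 0.433079.
Under the Kimura two-parameter model, d = −½ ln(1 − 2P − Q) − ¼ ln(1 − 2Q).
1 − 2P − Q = 0.470077, giving −½ ln(0.470077) = 0.377429.
1 − 2Q = 0.133842, giving −¼ ln(0.133842) = 0.502774.
d = 0.377429 + 0.502774 = 0.880203.
Under a molecular clock d = 2μt, so t = d/(2μ) = 0.880203 / (2 × 0.015) = 29.34 Myr.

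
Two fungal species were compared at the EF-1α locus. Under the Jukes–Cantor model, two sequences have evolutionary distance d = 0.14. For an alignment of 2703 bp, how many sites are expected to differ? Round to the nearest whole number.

Invert JC69: p = (3/4)(1 − e^(−4d/3)) = 0.75 × (1 − e^(-0.186667)) = 0.75 × (1 − 0.829720) = 0.127710.
Expected differing sites = pL ≈ 0.127710 × 2703 = 345.20013 ≈ 345.

345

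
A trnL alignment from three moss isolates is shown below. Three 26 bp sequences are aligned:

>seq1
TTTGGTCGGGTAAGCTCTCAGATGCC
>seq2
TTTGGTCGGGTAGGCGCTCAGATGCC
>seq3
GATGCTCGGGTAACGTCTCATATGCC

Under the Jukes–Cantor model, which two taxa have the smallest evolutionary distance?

seq1–seq2: 2/26 differ, p = 0.077, d = 0.081.
seq1–seq3: 6/26 differ, p = 0.231, d = 0.276.
seq2–seq3: 8/26 differ, p = 0.308, d = 0.396.
The smallest distance is between seq1 and seq2.

seq1 and seq2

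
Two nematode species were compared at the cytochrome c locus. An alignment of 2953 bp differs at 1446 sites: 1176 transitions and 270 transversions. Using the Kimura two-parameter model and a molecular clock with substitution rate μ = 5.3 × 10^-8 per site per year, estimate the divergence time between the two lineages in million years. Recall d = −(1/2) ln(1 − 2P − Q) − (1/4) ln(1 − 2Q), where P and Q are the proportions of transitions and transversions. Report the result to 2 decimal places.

10.80

P = 1176/2953 ≈ 0.398239 and Q = 270/2953 ≈ 0.091432.
Under the Kimura two-parameter model, d = −½ ln(1 − 2P − Q) − ¼ ln(1 − 2Q).
1 − 2P − Q = 0.11209, giving −½ ln(0.11209) = 1.094227.
1 − 2Q = 0.817136, giving −¼ ln(0.817136) = 0.050487.
d = 1.094227 + 0.050487 = 1.144714.
Under a molecular clock d = 2μt, so t = d/(2μ) = 1.144714 / (2 × 5.3 × 10^-8) = 10.80 million years.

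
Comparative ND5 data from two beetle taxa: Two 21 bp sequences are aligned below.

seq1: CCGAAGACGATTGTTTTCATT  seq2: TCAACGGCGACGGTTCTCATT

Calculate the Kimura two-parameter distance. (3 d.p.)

0.476

Of 21 sites, 5 differences are transitions and 2 are transversions, so P = 5/21 ≈ 0.238095 and Q = 2/21 ≈ 0.095238.
Under the Kimura two-parameter model, d = −½ ln(1 − 2P − Q) − ¼ ln(1 − 2Q).
1 − 2P − Q = 0.428572, giving −½ ln(0.428572) = 0.423648.
1 − 2Q = 0.809524, giving −¼ ln(0.809524) = 0.052827.
d = 0.423648 + 0.052827 = 0.476475.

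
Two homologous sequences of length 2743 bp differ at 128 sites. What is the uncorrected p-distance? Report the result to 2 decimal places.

0.05

p = 128/2743 = 0.046664… ≈ 0.05 (to 2 d.p.).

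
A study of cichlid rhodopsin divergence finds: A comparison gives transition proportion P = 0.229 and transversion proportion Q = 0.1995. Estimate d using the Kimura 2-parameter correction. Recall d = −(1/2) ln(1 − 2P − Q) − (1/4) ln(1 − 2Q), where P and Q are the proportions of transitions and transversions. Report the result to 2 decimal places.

0.66

Under the Kimura two-parameter model, d = −½ ln(1 − 2P − Q) − ¼ ln(1 − 2Q).
1 − 2P − Q = 0.3425, giving −½ ln(0.3425) = 0.535742.
1 − 2Q = 0.601, giving −¼ ln(0.601) = 0.127290.
d = 0.535742 + 0.127290 = 0.663032.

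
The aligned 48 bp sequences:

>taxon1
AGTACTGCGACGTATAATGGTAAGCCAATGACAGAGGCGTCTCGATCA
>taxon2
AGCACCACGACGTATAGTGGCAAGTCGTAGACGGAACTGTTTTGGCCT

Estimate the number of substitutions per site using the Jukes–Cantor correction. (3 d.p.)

The sequences differ at 18 of 48 sites, so p = 18/48 = 0.375.
d = −(3/4) ln(1 − 4p/3) = −0.75 ln(1 − 0.5) = −0.75 ln(0.5)
  = −0.75 × (-0.693147) = 0.519860 substitutions/site.

0.520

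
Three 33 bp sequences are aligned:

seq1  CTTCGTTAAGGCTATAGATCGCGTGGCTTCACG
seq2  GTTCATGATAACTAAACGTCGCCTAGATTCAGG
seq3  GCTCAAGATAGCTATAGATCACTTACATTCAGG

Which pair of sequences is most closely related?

seq1–seq2: 13/33 differ, p = 0.394, d = 0.559.
seq1–seq3: 13/33 differ, p = 0.394, d = 0.559.
seq2–seq3: 9/33 differ, p = 0.273, d = 0.339.
The smallest distance is between seq2 and seq3.

seq2 and seq3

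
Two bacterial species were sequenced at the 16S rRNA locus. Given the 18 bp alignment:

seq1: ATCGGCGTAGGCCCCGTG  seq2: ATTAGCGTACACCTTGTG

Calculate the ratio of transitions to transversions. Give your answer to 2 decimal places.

Transitions are A↔G and C↔T; transversions are all other mismatches.
Transitions: 5. Transversions: 1.
R = 5/1 = 5.00.

5.00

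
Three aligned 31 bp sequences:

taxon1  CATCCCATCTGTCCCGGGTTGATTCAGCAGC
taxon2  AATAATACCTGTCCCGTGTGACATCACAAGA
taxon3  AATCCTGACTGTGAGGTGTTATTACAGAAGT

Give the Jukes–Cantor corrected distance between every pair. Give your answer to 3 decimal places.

taxon1–taxon2: 13/31 sites differ → p ≈ 0.419355, d = −0.75 ln(1 − 0.55914) = 0.614271 ≈ 0.614.
taxon1–taxon3: 13/31 sites differ → p ≈ 0.419355, d = −0.75 ln(1 − 0.55914) = 0.614271 ≈ 0.614.
taxon2–taxon3: 13/31 sites differ → p ≈ 0.419355, d = −0.75 ln(1 − 0.55914) = 0.614271 ≈ 0.614.

d(taxon1,taxon2) = 0.614, d(taxon1,taxon3) = 0.614, d(taxon2,taxon3) = 0.614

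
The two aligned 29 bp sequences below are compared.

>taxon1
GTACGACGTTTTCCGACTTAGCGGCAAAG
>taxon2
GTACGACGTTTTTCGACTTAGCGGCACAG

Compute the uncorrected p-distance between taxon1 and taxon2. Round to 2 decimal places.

0.07

The sequences differ at 2 of 29 positions (sites 13, 27).
p = 2/29 = 0.068965… ≈ 0.07 (to 2 d.p.).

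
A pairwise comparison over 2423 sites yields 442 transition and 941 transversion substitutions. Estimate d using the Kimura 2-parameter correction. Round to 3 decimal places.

P = 442/2423 ≈ 0.182418 and Q = 941/2423 ≈ 0.388362.
Under the Kimura two-parameter model, d = −½ ln(1 − 2P − Q) − ¼ ln(1 − 2Q).
1 − 2P − Q = 0.246802, giving −½ ln(0.246802) = 0.699584.
1 − 2Q = 0.223276, giving −¼ ln(0.223276) = 0.374837.
d = 0.699584 + 0.374837 = 1.074421.

1.074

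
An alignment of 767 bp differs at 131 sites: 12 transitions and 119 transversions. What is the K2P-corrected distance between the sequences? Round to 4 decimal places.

P = 12/767 ≈ 0.015645 and Q = 119/767 ≈ 0.15515.
Under the Kimura two-parameter model, d = −½ ln(1 − 2P − Q) − ¼ ln(1 − 2Q).
1 − 2P − Q = 0.81356, giving −½ ln(0.81356) = 0.103168.
1 − 2Q = 0.6897, giving −¼ ln(0.6897) = 0.092875.
d = 0.103168 + 0.092875 = 0.196043.

0.1960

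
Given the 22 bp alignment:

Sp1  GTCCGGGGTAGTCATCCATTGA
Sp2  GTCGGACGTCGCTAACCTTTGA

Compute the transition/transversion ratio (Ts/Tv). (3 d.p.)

Transitions are A↔G and C↔T; transversions are all other mismatches.
Transitions: 3. Transversions: 5.
R = 3/5 = 0.600.

0.600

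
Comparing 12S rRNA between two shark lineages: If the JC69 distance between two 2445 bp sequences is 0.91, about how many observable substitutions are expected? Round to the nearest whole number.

Invert JC69: p = (3/4)(1 − e^(−4d/3)) = 0.75 × (1 − e^(-1.213333)) = 0.75 × (1 − 0.297205) = 0.527096.
Expected differing sites = pL ≈ 0.527096 × 2445 = 1288.74972 ≈ 1289.

1289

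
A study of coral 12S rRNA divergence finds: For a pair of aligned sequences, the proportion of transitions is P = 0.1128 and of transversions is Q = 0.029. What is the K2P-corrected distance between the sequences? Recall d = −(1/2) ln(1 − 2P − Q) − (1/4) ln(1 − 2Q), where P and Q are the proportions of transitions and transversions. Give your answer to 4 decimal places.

Under the Kimura two-parameter model, d = −½ ln(1 − 2P − Q) − ¼ ln(1 − 2Q).
1 − 2P − Q = 0.7454, giving −½ ln(0.7454) = 0.146917.
1 − 2Q = 0.942, giving −¼ ln(0.942) = 0.014938.
d = 0.146917 + 0.014938 = 0.161855.

0.1619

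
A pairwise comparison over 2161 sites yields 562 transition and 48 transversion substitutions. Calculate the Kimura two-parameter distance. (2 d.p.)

P = 562/2161 ≈ 0.260065 and Q = 48/2161 ≈ 0.022212.
Under the Kimura two-parameter model, d = −½ ln(1 − 2P − Q) − ¼ ln(1 − 2Q).
1 − 2P − Q = 0.457658, giving −½ ln(0.457658) = 0.390817.
1 − 2Q = 0.955576, giving −¼ ln(0.955576) = 0.011360.
d = 0.390817 + 0.011360 = 0.402177.

0.40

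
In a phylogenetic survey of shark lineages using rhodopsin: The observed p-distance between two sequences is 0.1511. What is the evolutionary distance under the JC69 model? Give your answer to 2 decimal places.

0.17

d = −(3/4) ln(1 − 4p/3) = −0.75 ln(1 − 0.201467) = −0.75 ln(0.798533)
  = −0.75 × (-0.224979) = 0.168734 substitutions/site.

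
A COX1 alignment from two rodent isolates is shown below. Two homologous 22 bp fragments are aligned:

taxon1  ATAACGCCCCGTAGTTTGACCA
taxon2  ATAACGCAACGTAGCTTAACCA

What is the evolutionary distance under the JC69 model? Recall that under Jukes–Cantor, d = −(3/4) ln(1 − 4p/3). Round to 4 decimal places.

0.2082

The sequences differ at 4 of 22 sites (8, 9, 15, 18), so p = 4/22 ≈ 0.181818.
d = −(3/4) ln(1 − 4p/3) = −0.75 ln(1 − 0.242424) = −0.75 ln(0.757576)
  = −0.75 × (-0.277631) = 0.208223 substitutions/site.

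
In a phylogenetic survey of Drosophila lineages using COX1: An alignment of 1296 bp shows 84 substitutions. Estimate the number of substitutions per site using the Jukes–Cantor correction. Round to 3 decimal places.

p = 84/1296 ≈ 0.064815.
d = −(3/4) ln(1 − 4p/3) = −0.75 ln(1 − 0.08642) = −0.75 ln(0.91358)
  = −0.75 × (-0.090384) = 0.067788 substitutions/site.

0.068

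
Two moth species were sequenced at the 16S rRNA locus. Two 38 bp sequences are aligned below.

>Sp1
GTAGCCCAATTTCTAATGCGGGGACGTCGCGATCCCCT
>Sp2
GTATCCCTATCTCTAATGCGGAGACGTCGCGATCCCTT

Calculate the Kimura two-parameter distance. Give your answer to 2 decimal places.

0.15

Of 38 sites, 3 differences are transitions and 2 are transversions, so P = 3/38 ≈ 0.078947 and Q = 2/38 ≈ 0.052632.
Under the Kimura two-parameter model, d = −½ ln(1 − 2P − Q) − ¼ ln(1 − 2Q).
1 − 2P − Q = 0.789474, giving −½ ln(0.789474) = 0.118194.
1 − 2Q = 0.894736, giving −¼ ln(0.894736) = 0.027807.
d = 0.118194 + 0.027807 = 0.146001.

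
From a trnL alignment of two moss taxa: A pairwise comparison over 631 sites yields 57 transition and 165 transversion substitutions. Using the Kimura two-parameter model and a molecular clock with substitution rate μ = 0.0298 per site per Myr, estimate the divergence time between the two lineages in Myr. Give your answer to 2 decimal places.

8.00

P = 57/631 ≈ 0.090333 and Q = 165/631 ≈ 0.26149.
Under the Kimura two-parameter model, d = −½ ln(1 − 2P − Q) − ¼ ln(1 − 2Q).
1 − 2P − Q = 0.557844, giving −½ ln(0.557844) = 0.291838.
1 − 2Q = 0.47702, giving −¼ ln(0.47702) = 0.185049.
d = 0.291838 + 0.185049 = 0.476887.
Under a molecular clock d = 2μt, so t = d/(2μ) = 0.476887 / (2 × 0.0298) = 8.00 Myr.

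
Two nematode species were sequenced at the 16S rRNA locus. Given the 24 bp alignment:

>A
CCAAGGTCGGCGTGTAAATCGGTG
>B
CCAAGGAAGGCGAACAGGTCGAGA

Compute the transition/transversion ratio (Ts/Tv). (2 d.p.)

Transitions are A↔G and C↔T; transversions are all other mismatches.
Transitions: 6. Transversions: 4.
R = 6/4 = 1.50.

1.50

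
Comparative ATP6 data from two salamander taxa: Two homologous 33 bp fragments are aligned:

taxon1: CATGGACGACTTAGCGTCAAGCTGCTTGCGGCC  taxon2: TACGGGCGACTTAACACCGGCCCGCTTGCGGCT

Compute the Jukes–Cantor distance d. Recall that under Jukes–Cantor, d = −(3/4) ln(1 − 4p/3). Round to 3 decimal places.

The sequences differ at 11 of 33 sites, so p = 11/33 ≈ 0.333333.
d = −(3/4) ln(1 − 4p/3) = −0.75 ln(1 − 0.444444) = −0.75 ln(0.555556)
  = −0.75 × (-0.587786) = 0.440840 substitutions/site.

0.441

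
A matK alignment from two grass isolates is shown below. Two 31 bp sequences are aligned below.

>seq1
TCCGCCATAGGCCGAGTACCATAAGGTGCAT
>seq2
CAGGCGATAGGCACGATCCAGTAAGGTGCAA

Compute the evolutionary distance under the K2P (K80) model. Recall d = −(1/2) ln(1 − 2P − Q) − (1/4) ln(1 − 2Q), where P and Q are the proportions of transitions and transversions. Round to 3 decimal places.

Of 31 sites, 4 differences are transitions and 8 are transversions, so P = 4/31 ≈ 0.129032 and Q = 8/31 ≈ 0.258065.
Under the Kimura two-parameter model, d = −½ ln(1 − 2P − Q) − ¼ ln(1 − 2Q).
1 − 2P − Q = 0.483871, giving −½ ln(0.483871) = 0.362968.
1 − 2Q = 0.48387, giving −¼ ln(0.48387) = 0.181485.
d = 0.362968 + 0.181485 = 0.544453.

0.544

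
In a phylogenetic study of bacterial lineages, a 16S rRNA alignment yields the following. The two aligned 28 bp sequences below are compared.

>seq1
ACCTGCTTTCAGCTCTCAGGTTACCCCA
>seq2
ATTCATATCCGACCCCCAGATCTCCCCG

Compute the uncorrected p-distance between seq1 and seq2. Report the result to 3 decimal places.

The sequences differ at 15 of 28 positions.
p = 15/28 = 0.535714… ≈ 0.536 (to 3 d.p.).

0.536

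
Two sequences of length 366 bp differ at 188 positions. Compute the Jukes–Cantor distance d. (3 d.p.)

0.866

p = 188/366 ≈ 0.513661.
d = −(3/4) ln(1 − 4p/3) = −0.75 ln(1 − 0.684881) = −0.75 ln(0.315119)
  = −0.75 × (-1.154805) = 0.866104 substitutions/site.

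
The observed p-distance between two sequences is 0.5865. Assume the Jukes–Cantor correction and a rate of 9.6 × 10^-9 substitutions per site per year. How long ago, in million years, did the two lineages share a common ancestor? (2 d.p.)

d = −(3/4) ln(1 − 4p/3) = −0.75 ln(1 − 0.782) = −0.75 ln(0.218)
  = −0.75 × (-1.523260) = 1.142445 substitutions/site.
Under a molecular clock d = 2μt, so t = d/(2μ) = 1.142445 / (2 × 9.6 × 10^-9) = 59.50 million years.

59.50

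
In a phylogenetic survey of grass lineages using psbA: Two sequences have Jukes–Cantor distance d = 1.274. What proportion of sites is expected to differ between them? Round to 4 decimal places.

0.6128

p = (3/4)(1 − e^(−4d/3)) = 0.75 × (1 − e^(-1.698667)) = 0.75 × (1 − 0.182927) = 0.612805.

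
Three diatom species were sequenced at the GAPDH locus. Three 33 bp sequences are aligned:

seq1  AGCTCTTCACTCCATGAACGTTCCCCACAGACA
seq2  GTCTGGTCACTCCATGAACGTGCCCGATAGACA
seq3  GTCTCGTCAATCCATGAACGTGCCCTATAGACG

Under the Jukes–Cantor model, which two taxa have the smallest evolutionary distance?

seq2 and seq3

seq1–seq2: 7/33 differ, p = 0.212, d = 0.249.
seq1–seq3: 8/33 differ, p = 0.242, d = 0.293.
seq2–seq3: 4/33 differ, p = 0.121, d = 0.132.
The smallest distance is between seq2 and seq3.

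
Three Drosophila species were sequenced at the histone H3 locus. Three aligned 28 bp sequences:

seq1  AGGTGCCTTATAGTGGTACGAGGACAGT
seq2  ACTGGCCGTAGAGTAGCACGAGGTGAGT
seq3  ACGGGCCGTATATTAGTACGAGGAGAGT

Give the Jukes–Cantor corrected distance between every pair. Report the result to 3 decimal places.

seq1–seq2: 9/28 sites differ → p ≈ 0.321429, d = −0.75 ln(1 − 0.428572) = 0.419713 ≈ 0.420.
seq1–seq3: 6/28 sites differ → p ≈ 0.214286, d = −0.75 ln(1 − 0.285715) = 0.252355 ≈ 0.252.
seq2–seq3: 5/28 sites differ → p ≈ 0.178571, d = −0.75 ln(1 − 0.238095) = 0.203950 ≈ 0.204.

d(seq1,seq2) = 0.420, d(seq1,seq3) = 0.252, d(seq2,seq3) = 0.204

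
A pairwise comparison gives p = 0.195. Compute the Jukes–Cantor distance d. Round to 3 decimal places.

0.226

d = −(3/4) ln(1 − 4p/3) = −0.75 ln(1 − 0.26) = −0.75 ln(0.74)
  = −0.75 × (-0.301105) = 0.225829 substitutions/site.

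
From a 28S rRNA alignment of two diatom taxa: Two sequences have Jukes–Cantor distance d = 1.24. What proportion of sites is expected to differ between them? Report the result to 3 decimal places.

p = (3/4)(1 − e^(−4d/3)) = 0.75 × (1 − e^(-1.653333)) = 0.75 × (1 − 0.191411) = 0.606442.

0.606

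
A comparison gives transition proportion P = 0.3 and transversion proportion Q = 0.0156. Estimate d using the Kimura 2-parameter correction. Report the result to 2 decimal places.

0.49

Under the Kimura two-parameter model, d = −½ ln(1 − 2P − Q) − ¼ ln(1 − 2Q).
1 − 2P − Q = 0.3844, giving −½ ln(0.3844) = 0.478036.
1 − 2Q = 0.9688, giving −¼ ln(0.9688) = 0.007924.
d = 0.478036 + 0.007924 = 0.485960.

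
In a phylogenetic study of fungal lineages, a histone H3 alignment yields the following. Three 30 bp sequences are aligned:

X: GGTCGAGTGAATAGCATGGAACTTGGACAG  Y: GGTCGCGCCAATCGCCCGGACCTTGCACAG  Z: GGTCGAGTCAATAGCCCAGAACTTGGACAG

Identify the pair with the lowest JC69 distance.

X–Y: 8/30 differ, p = 0.267, d = 0.330.
X–Z: 4/30 differ, p = 0.133, d = 0.147.
Y–Z: 6/30 differ, p = 0.200, d = 0.233.
The smallest distance is between X and Z.

X and Z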